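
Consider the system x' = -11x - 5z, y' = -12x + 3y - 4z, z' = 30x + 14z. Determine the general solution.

x(t) = K_1e^(-t) - K_3e^(4t), y(t) = K_1e^(-t) + K_2e^(3t), z(t) = -2K_1e^(-t) + 3K_3e^(4t)

Coefficient matrix A = [[-11, 0, -5], [-12, 3, -4], [30, 0, 14]].
det(A - λI) = 0 gives eigenvalues λ = -1, 3, 4.
For λ=-1: eigenvector (1,1,-2).
For λ=3: eigenvector (0,1,0).
For λ=4: eigenvector (-1,0,3).
General solution: K_1e^(-t)(1,1,-2) + K_2e^(3t)(0,1,0) + K_3e^(4t)(-1,0,3).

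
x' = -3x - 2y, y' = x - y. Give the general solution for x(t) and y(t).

Coefficient matrix A = [[-3, -2], [1, -1]].
Characteristic polynomial det(A - λI) = λ^2 + 4λ + 5 = 0.
Eigenvalues λ = -2 ± i (complex conjugate pair).
For λ=-2+i: an eigenvector is (-1,1) - i(-1,0) = (-1 + i, 1).
A real fundamental pair from Re and Im of e^((-2+i)t)v: X_1 = e^(-2t)(cos(t)·(-1,1) + sin(t)·(-1,0)), X_2 = e^(-2t)(sin(t)·(-1,1) - cos(t)·(-1,0)).
General solution: c_1X_1 + c_2X_2.

x(t) = -c_1e^(-2t)sin(t) - c_1e^(-2t)cos(t) - c_2e^(-2t)sin(t) + c_2e^(-2t)cos(t), y(t) = c_1e^(-2t)cos(t) + c_2e^(-2t)sin(t)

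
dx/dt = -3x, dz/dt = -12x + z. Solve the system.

Coefficient matrix A = [[-3, 0], [-12, 1]].
Characteristic polynomial det(A - λI) = λ^2 + 2λ - 3 = 0.
Eigenvalues λ = 1, -3.
For λ=1: (A-λI) row 1 is [-4, 0], so an eigenvector is (0, -1).
For λ=-3: (A-λI) row 2 is [-12, 4], so an eigenvector is (-1, -3).
General solution: c_1e^(t)(0,-1) + c_2e^(-3t)(-1,-3).

x(t) = -c_2e^(-3t), z(t) = -c_1e^(t) - 3c_2e^(-3t)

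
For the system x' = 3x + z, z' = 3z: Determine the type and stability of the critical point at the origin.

A = [[3,1],[0,3]]; det(A-λI) = λ^2 - 6λ + 9.
repeated λ = 3 with a single eigenvector.

unstable improper node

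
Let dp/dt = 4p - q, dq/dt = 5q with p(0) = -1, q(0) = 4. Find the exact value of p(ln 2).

A = [[4,-1],[0,5]]; eigenvalues λ = 5, 4.
Eigenvectors: (1,-1) for λ=5, (-1,0) for λ=4.
From the initial condition, c_1 = -4, c_2 = -3.
p(ln 2) = (-4)(2^5)(1) + (-3)(2^4)(-1) = -80.

-80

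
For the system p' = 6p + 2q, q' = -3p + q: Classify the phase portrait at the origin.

unstable node

A = [[6,2],[-3,1]]; det(A-λI) = λ^2 - 7λ + 12.
λ = 4, 3: both positive.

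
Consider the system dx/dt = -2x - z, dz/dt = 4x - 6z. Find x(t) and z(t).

x(t) = -K_1e^(-4t) - K_2te^(-4t) - K_2e^(-4t), z(t) = -2K_1e^(-4t) - 2K_2te^(-4t) - K_2e^(-4t)

Coefficient matrix A = [[-2, -1], [4, -6]].
Characteristic polynomial det(A - λI) = λ^2 + 8λ + 16 = 0.
Single eigenvalue λ = -4 with algebraic multiplicity 2.
Eigenvector v = (-1,-2); generalized eigenvector w with (A-λI)w=v is (-1,-1).
General solution: e^(-4t)[K_1·v + K_2·(t·v + w)].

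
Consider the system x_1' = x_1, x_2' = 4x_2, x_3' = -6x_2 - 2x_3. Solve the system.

x_1(t) = c_2e^(t), x_2(t) = -c_3e^(4t), x_3(t) = c_1e^(-2t) + c_3e^(4t)

Coefficient matrix A = [[1, 0, 0], [0, 4, 0], [0, -6, -2]].
det(A - λI) = 0 gives eigenvalues λ = -2, 1, 4.
For λ=-2: eigenvector (0,0,1).
For λ=1: eigenvector (1,0,0).
For λ=4: eigenvector (0,-1,1).
General solution: c_1e^(-2t)(0,0,1) + c_2e^(t)(1,0,0) + c_3e^(4t)(0,-1,1).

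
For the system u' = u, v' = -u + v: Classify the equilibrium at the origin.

A = [[1,0],[-1,1]]; det(A-λI) = λ^2 - 2λ + 1.
repeated λ = 1 with a single eigenvector.

unstable improper node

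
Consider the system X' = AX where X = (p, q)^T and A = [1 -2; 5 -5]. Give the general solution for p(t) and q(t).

Coefficient matrix A = [[1, -2], [5, -5]].
Characteristic polynomial det(A - λI) = λ^2 + 4λ + 5 = 0.
Eigenvalues λ = -2 ± i (complex conjugate pair).
For λ=-2+i: an eigenvector is (1,1) - i(1,2) = (1 - i, 1 - 2i).
A real fundamental pair from Re and Im of e^((-2+i)t)v: X_1 = e^(-2t)(cos(t)·(1,1) + sin(t)·(1,2)), X_2 = e^(-2t)(sin(t)·(1,1) - cos(t)·(1,2)).
General solution: K_1X_1 + K_2X_2.

p(t) = K_1e^(-2t)sin(t) + K_1e^(-2t)cos(t) + K_2e^(-2t)sin(t) - K_2e^(-2t)cos(t), q(t) = 2K_1e^(-2t)sin(t) + K_1e^(-2t)cos(t) + K_2e^(-2t)sin(t) - 2K_2e^(-2t)cos(t)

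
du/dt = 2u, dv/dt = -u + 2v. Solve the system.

u(t) = -c_2e^(2t), v(t) = c_1e^(2t) + c_2te^(2t) + c_2e^(2t)

Coefficient matrix A = [[2, 0], [-1, 2]].
Characteristic polynomial det(A - λI) = λ^2 - 4λ + 4 = 0.
Single eigenvalue λ = 2 with algebraic multiplicity 2.
Eigenvector v = (0,1); generalized eigenvector w with (A-λI)w=v is (-1,1).
General solution: e^(2t)[c_1·v + c_2·(t·v + w)].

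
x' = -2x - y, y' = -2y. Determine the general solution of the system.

x(t) = C_1e^(-2t) + C_2te^(-2t) + 3C_2e^(-2t), y(t) = -C_2e^(-2t)

Coefficient matrix A = [[-2, -1], [0, -2]].
Characteristic polynomial det(A - λI) = λ^2 + 4λ + 4 = 0.
Single eigenvalue λ = -2 with algebraic multiplicity 2.
Eigenvector v = (1,0); generalized eigenvector w with (A-λI)w=v is (3,-1).
General solution: e^(-2t)[C_1·v + C_2·(t·v + w)].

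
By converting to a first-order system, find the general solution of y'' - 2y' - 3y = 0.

Let x_1 = y, x_2 = y'. Then x_1' = x_2 and x_2' = 3x_1 + 2x_2.
A = [[0,1],[3,2]]; det(A-λI) = λ^2 - 2λ - 3.
Eigenvalues λ = 3, -1 with eigenvectors (1,3), (1,-1).

y(t) = c_1e^(3t) + c_2e^(-t)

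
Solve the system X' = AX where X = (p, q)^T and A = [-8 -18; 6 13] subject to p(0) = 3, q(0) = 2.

Coefficient matrix A = [[-8, -18], [6, 13]].
Characteristic polynomial det(A - λI) = λ^2 - 5λ + 4 = 0.
Eigenvalues λ = 4, 1.
For λ=4: (A-λI) row 1 is [-12, -18], so an eigenvector is (3, -2).
For λ=1: (A-λI) row 1 is [-9, -18], so an eigenvector is (2, -1).
General solution: K_1e^(4t)(3,-2) + K_2e^(t)(2,-1).
Applying p(0)=3, q(0)=2 gives K_1=-7, K_2=12.

p(t) = -21e^(4t) + 24e^(t), q(t) = 14e^(4t) - 12e^(t)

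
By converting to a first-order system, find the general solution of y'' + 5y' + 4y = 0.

y(t) = c_1e^(-4t) + c_2e^(-t)

Let x_1 = y, x_2 = y'. Then x_1' = x_2 and x_2' = -4x_1 - 5x_2.
A = [[0,1],[-4,-5]]; det(A-λI) = λ^2 + 5λ + 4.
Eigenvalues λ = -4, -1 with eigenvectors (1,-4), (1,-1).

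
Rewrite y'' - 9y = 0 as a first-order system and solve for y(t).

y(t) = c_1e^(-3t) + c_2e^(3t)

Let x_1 = y, x_2 = y'. Then x_1' = x_2 and x_2' = 9x_1.
A = [[0,1],[9,0]]; det(A-λI) = λ^2 - 9.
Eigenvalues λ = -3, 3 with eigenvectors (1,-3), (1,3).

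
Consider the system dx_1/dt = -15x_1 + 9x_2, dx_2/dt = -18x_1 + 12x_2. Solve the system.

Coefficient matrix A = [[-15, 9], [-18, 12]].
Characteristic polynomial det(A - λI) = λ^2 + 3λ - 18 = 0.
Eigenvalues λ = 3, -6.
For λ=3: (A-λI) row 1 is [-18, 9], so an eigenvector is (1, 2).
For λ=-6: (A-λI) row 1 is [-9, 9], so an eigenvector is (1, 1).
General solution: C_1e^(3t)(1,2) + C_2e^(-6t)(1,1).

x_1(t) = C_1e^(3t) + C_2e^(-6t), x_2(t) = 2C_1e^(3t) + C_2e^(-6t)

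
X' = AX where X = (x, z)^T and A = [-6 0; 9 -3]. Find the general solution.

Coefficient matrix A = [[-6, 0], [9, -3]].
Characteristic polynomial det(A - λI) = λ^2 + 9λ + 18 = 0.
Eigenvalues λ = -6, -3.
For λ=-6: (A-λI) row 2 is [9, 3], so an eigenvector is (-1, 3).
For λ=-3: (A-λI) row 1 is [-3, 0], so an eigenvector is (0, 1).
General solution: c_1e^(-6t)(-1,3) + c_2e^(-3t)(0,1).

x(t) = -c_1e^(-6t), z(t) = 3c_1e^(-6t) + c_2e^(-3t)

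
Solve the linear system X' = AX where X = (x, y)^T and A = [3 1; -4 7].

x(t) = -c_1e^(5t) - c_2te^(5t) - c_2e^(5t), y(t) = -2c_1e^(5t) - 2c_2te^(5t) - 3c_2e^(5t)

Coefficient matrix A = [[3, 1], [-4, 7]].
Characteristic polynomial det(A - λI) = λ^2 - 10λ + 25 = 0.
Single eigenvalue λ = 5 with algebraic multiplicity 2.
Eigenvector v = (-1,-2); generalized eigenvector w with (A-λI)w=v is (-1,-3).
General solution: e^(5t)[c_1·v + c_2·(t·v + w)].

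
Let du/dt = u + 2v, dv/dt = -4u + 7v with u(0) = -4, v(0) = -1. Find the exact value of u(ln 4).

A = [[1,2],[-4,7]]; eigenvalues λ = 3, 5.
Eigenvectors: (1,1) for λ=3, (-1,-2) for λ=5.
From the initial condition, c_1 = -7, c_2 = -3.
u(ln 4) = (-7)(4^3)(1) + (-3)(4^5)(-1) = 2624.

2624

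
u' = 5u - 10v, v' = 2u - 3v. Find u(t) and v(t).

u(t) = -2K_1e^(t)sin(2t) - K_1e^(t)cos(2t) - K_2e^(t)sin(2t) + 2K_2e^(t)cos(2t), v(t) = -K_1e^(t)sin(2t) + K_2e^(t)cos(2t)

Coefficient matrix A = [[5, -10], [2, -3]].
Characteristic polynomial det(A - λI) = λ^2 - 2λ + 5 = 0.
Eigenvalues λ = 1 ± 2i (complex conjugate pair).
For λ=1+2i: an eigenvector is (-1,0) - i(-2,-1) = (-1 + 2i, 0 + i).
A real fundamental pair from Re and Im of e^((1+2i)t)v: X_1 = e^(t)(cos(2t)·(-1,0) + sin(2t)·(-2,-1)), X_2 = e^(t)(sin(2t)·(-1,0) - cos(2t)·(-2,-1)).
General solution: K_1X_1 + K_2X_2.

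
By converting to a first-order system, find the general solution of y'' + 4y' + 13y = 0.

y(t) = C_1e^(-2t)cos(3t) + C_2e^(-2t)sin(3t)

Let x_1 = y, x_2 = y'. Then x_1' = x_2 and x_2' = -13x_1 - 4x_2.
A = [[0,1],[-13,-4]]; det(A-λI) = λ^2 + 4λ + 13.
Eigenvalues λ = -2 ± 3i.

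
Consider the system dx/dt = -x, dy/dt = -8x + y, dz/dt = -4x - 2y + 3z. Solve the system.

Coefficient matrix A = [[-1, 0, 0], [-8, 1, 0], [-4, -2, 3]].
det(A - λI) = 0 gives eigenvalues λ = -1, 1, 3.
For λ=-1: eigenvector (1,4,3).
For λ=1: eigenvector (0,1,1).
For λ=3: eigenvector (0,0,1).
General solution: K_1e^(-t)(1,4,3) + K_2e^(t)(0,1,1) + K_3e^(3t)(0,0,1).

x(t) = K_1e^(-t), y(t) = 4K_1e^(-t) + K_2e^(t), z(t) = 3K_1e^(-t) + K_2e^(t) + K_3e^(3t)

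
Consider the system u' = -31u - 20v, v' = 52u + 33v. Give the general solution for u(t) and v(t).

Coefficient matrix A = [[-31, -20], [52, 33]].
Characteristic polynomial det(A - λI) = λ^2 - 2λ + 17 = 0.
Eigenvalues λ = 1 ± 4i (complex conjugate pair).
For λ=1+4i: an eigenvector is (-1,2) - i(-2,3) = (-1 + 2i, 2 - 3i).
A real fundamental pair from Re and Im of e^((1+4i)t)v: X_1 = e^(t)(cos(4t)·(-1,2) + sin(4t)·(-2,3)), X_2 = e^(t)(sin(4t)·(-1,2) - cos(4t)·(-2,3)).
General solution: K_1X_1 + K_2X_2.

u(t) = -2K_1e^(t)sin(4t) - K_1e^(t)cos(4t) - K_2e^(t)sin(4t) + 2K_2e^(t)cos(4t), v(t) = 3K_1e^(t)sin(4t) + 2K_1e^(t)cos(4t) + 2K_2e^(t)sin(4t) - 3K_2e^(t)cos(4t)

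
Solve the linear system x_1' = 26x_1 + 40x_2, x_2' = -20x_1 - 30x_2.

Coefficient matrix A = [[26, 40], [-20, -30]].
Characteristic polynomial det(A - λI) = λ^2 + 4λ + 20 = 0.
Eigenvalues λ = -2 ± 4i (complex conjugate pair).
For λ=-2+4i: an eigenvector is (3,-2) - i(1,-1) = (3 - i, -2 + i).
A real fundamental pair from Re and Im of e^((-2+4i)t)v: X_1 = e^(-2t)(cos(4t)·(3,-2) + sin(4t)·(1,-1)), X_2 = e^(-2t)(sin(4t)·(3,-2) - cos(4t)·(1,-1)).
General solution: K_1X_1 + K_2X_2.

x_1(t) = K_1e^(-2t)sin(4t) + 3K_1e^(-2t)cos(4t) + 3K_2e^(-2t)sin(4t) - K_2e^(-2t)cos(4t), x_2(t) = -K_1e^(-2t)sin(4t) - 2K_1e^(-2t)cos(4t) - 2K_2e^(-2t)sin(4t) + K_2e^(-2t)cos(4t)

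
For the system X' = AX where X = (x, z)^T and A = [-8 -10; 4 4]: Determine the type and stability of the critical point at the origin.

stable spiral

A = [[-8,-10],[4,4]]; det(A-λI) = λ^2 + 4λ + 8.
λ = -2 ± 2i: negative real part.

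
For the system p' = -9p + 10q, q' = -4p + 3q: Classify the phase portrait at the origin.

stable spiral

A = [[-9,10],[-4,3]]; det(A-λI) = λ^2 + 6λ + 13.
λ = -3 ± 2i: negative real part.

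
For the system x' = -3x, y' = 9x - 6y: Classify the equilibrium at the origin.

A = [[-3,0],[9,-6]]; det(A-λI) = λ^2 + 9λ + 18.
λ = -3, -6: both negative.

stable node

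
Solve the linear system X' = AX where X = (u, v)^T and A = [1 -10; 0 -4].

u(t) = 2K_1e^(-4t) - K_2e^(t), v(t) = K_1e^(-4t)

Coefficient matrix A = [[1, -10], [0, -4]].
Characteristic polynomial det(A - λI) = λ^2 + 3λ - 4 = 0.
Eigenvalues λ = -4, 1.
For λ=-4: (A-λI) row 1 is [5, -10], so an eigenvector is (2, 1).
For λ=1: (A-λI) row 1 is [0, -10], so an eigenvector is (-1, 0).
General solution: K_1e^(-4t)(2,1) + K_2e^(t)(-1,0).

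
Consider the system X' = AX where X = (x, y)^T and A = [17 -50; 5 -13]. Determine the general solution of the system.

x(t) = K_1e^(2t)sin(5t) - 3K_1e^(2t)cos(5t) - 3K_2e^(2t)sin(5t) - K_2e^(2t)cos(5t), y(t) = -K_1e^(2t)cos(5t) - K_2e^(2t)sin(5t)

Coefficient matrix A = [[17, -50], [5, -13]].
Characteristic polynomial det(A - λI) = λ^2 - 4λ + 29 = 0.
Eigenvalues λ = 2 ± 5i (complex conjugate pair).
For λ=2+5i: an eigenvector is (-3,-1) - i(1,0) = (-3 - i, -1).
A real fundamental pair from Re and Im of e^((2+5i)t)v: X_1 = e^(2t)(cos(5t)·(-3,-1) + sin(5t)·(1,0)), X_2 = e^(2t)(sin(5t)·(-3,-1) - cos(5t)·(1,0)).
General solution: K_1X_1 + K_2X_2.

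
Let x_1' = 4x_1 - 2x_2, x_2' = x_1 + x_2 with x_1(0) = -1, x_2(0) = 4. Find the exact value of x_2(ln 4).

-176

A = [[4,-2],[1,1]]; eigenvalues λ = 3, 2.
Eigenvectors: (2,1) for λ=3, (-1,-1) for λ=2.
From the initial condition, c_1 = -5, c_2 = -9.
x_2(ln 4) = (-5)(4^3)(1) + (-9)(4^2)(-1) = -176.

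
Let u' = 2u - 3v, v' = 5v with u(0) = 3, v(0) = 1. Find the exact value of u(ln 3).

A = [[2,-3],[0,5]]; eigenvalues λ = 5, 2.
Eigenvectors: (-1,1) for λ=5, (1,0) for λ=2.
From the initial condition, c_1 = 1, c_2 = 4.
u(ln 3) = (1)(3^5)(-1) + (4)(3^2)(1) = -207.

-207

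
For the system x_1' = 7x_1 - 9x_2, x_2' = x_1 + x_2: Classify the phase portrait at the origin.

A = [[7,-9],[1,1]]; det(A-λI) = λ^2 - 8λ + 16.
repeated λ = 4 with a single eigenvector.

unstable improper node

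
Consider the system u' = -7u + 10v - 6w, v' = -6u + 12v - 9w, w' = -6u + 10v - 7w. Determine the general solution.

Coefficient matrix A = [[-7, 10, -6], [-6, 12, -9], [-6, 10, -7]].
det(A - λI) = 0 gives eigenvalues λ = -3, 2, -1.
For λ=-3: eigenvector (1,1,1).
For λ=2: eigenvector (2,3,2).
For λ=-1: eigenvector (2,3,3).
General solution: K_1e^(-3t)(1,1,1) + K_2e^(2t)(2,3,2) + K_3e^(-t)(2,3,3).

u(t) = K_1e^(-3t) + 2K_2e^(2t) + 2K_3e^(-t), v(t) = K_1e^(-3t) + 3K_2e^(2t) + 3K_3e^(-t), w(t) = K_1e^(-3t) + 2K_2e^(2t) + 3K_3e^(-t)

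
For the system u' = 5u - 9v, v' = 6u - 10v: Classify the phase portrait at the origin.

A = [[5,-9],[6,-10]]; det(A-λI) = λ^2 + 5λ + 4.
λ = -1, -4: both negative.

stable node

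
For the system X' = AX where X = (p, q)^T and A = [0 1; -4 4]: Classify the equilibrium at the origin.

A = [[0,1],[-4,4]]; det(A-λI) = λ^2 - 4λ + 4.
repeated λ = 2 with a single eigenvector.

unstable improper node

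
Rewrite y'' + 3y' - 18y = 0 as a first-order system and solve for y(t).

Let x_1 = y, x_2 = y'. Then x_1' = x_2 and x_2' = 18x_1 - 3x_2.
A = [[0,1],[18,-3]]; det(A-λI) = λ^2 + 3λ - 18.
Eigenvalues λ = 3, -6 with eigenvectors (1,3), (1,-6).

y(t) = c_1e^(3t) + c_2e^(-6t)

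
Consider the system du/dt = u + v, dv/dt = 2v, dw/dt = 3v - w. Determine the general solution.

Coefficient matrix A = [[1, 1, 0], [0, 2, 0], [0, 3, -1]].
det(A - λI) = 0 gives eigenvalues λ = -1, 2, 1.
For λ=-1: eigenvector (0,0,1).
For λ=2: eigenvector (1,1,1).
For λ=1: eigenvector (1,0,0).
General solution: C_1e^(-t)(0,0,1) + C_2e^(2t)(1,1,1) + C_3e^(t)(1,0,0).

u(t) = C_2e^(2t) + C_3e^(t), v(t) = C_2e^(2t), w(t) = C_1e^(-t) + C_2e^(2t)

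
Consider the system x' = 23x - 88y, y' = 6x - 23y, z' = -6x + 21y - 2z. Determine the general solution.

Coefficient matrix A = [[23, -88, 0], [6, -23, 0], [-6, 21, -2]].
det(A - λI) = 0 gives eigenvalues λ = 1, -1, -2.
For λ=1: eigenvector (4,1,-1).
For λ=-1: eigenvector (11,3,-3).
For λ=-2: eigenvector (0,0,1).
General solution: C_1e^(t)(4,1,-1) + C_2e^(-t)(11,3,-3) + C_3e^(-2t)(0,0,1).

x(t) = 4C_1e^(t) + 11C_2e^(-t), y(t) = C_1e^(t) + 3C_2e^(-t), z(t) = -C_1e^(t) - 3C_2e^(-t) + C_3e^(-2t)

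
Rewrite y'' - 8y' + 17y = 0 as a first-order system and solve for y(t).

Let x_1 = y, x_2 = y'. Then x_1' = x_2 and x_2' = -17x_1 + 8x_2.
A = [[0,1],[-17,8]]; det(A-λI) = λ^2 - 8λ + 17.
Eigenvalues λ = 4 ± i.

y(t) = c_1e^(4t)cos(t) + c_2e^(4t)sin(t)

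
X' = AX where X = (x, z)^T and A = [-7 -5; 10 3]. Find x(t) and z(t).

x(t) = C_1e^(-2t)cos(5t) + C_2e^(-2t)sin(5t), z(t) = C_1e^(-2t)sin(5t) - C_1e^(-2t)cos(5t) - C_2e^(-2t)sin(5t) - C_2e^(-2t)cos(5t)

Coefficient matrix A = [[-7, -5], [10, 3]].
Characteristic polynomial det(A - λI) = λ^2 + 4λ + 29 = 0.
Eigenvalues λ = -2 ± 5i (complex conjugate pair).
For λ=-2+5i: an eigenvector is (1,-1) - i(0,1) = (1, -1 - i).
A real fundamental pair from Re and Im of e^((-2+5i)t)v: X_1 = e^(-2t)(cos(5t)·(1,-1) + sin(5t)·(0,1)), X_2 = e^(-2t)(sin(5t)·(1,-1) - cos(5t)·(0,1)).
General solution: C_1X_1 + C_2X_2.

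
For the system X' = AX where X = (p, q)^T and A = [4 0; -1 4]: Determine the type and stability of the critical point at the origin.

A = [[4,0],[-1,4]]; det(A-λI) = λ^2 - 8λ + 16.
repeated λ = 4 with a single eigenvector.

unstable improper node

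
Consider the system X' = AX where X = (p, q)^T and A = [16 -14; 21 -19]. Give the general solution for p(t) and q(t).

Coefficient matrix A = [[16, -14], [21, -19]].
Characteristic polynomial det(A - λI) = λ^2 + 3λ - 10 = 0.
Eigenvalues λ = 2, -5.
For λ=2: (A-λI) row 1 is [14, -14], so an eigenvector is (1, 1).
For λ=-5: (A-λI) row 1 is [21, -14], so an eigenvector is (-2, -3).
General solution: c_1e^(2t)(1,1) + c_2e^(-5t)(-2,-3).

p(t) = c_1e^(2t) - 2c_2e^(-5t), q(t) = c_1e^(2t) - 3c_2e^(-5t)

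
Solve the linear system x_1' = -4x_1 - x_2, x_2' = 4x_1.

Coefficient matrix A = [[-4, -1], [4, 0]].
Characteristic polynomial det(A - λI) = λ^2 + 4λ + 4 = 0.
Single eigenvalue λ = -2 with algebraic multiplicity 2.
Eigenvector v = (-1,2); generalized eigenvector w with (A-λI)w=v is (-1,3).
General solution: e^(-2t)[c_1·v + c_2·(t·v + w)].

x_1(t) = -c_1e^(-2t) - c_2te^(-2t) - c_2e^(-2t), x_2(t) = 2c_1e^(-2t) + 2c_2te^(-2t) + 3c_2e^(-2t)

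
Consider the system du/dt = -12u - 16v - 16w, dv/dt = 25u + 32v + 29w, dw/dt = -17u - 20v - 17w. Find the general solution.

u(t) = -c_1e^(4t) + 2c_2e^(-4t), v(t) = 4c_1e^(4t) - 3c_2e^(-4t) - c_3e^(3t), w(t) = -3c_1e^(4t) + 2c_2e^(-4t) + c_3e^(3t)

Coefficient matrix A = [[-12, -16, -16], [25, 32, 29], [-17, -20, -17]].
det(A - λI) = 0 gives eigenvalues λ = 4, -4, 3.
For λ=4: eigenvector (-1,4,-3).
For λ=-4: eigenvector (2,-3,2).
For λ=3: eigenvector (0,-1,1).
General solution: c_1e^(4t)(-1,4,-3) + c_2e^(-4t)(2,-3,2) + c_3e^(3t)(0,-1,1).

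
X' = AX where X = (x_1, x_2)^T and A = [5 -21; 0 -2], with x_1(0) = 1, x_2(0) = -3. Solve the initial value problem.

Coefficient matrix A = [[5, -21], [0, -2]].
Characteristic polynomial det(A - λI) = λ^2 - 3λ - 10 = 0.
Eigenvalues λ = 5, -2.
For λ=5: (A-λI) row 1 is [0, -21], so an eigenvector is (1, 0).
For λ=-2: (A-λI) row 1 is [7, -21], so an eigenvector is (-3, -1).
General solution: K_1e^(5t)(1,0) + K_2e^(-2t)(-3,-1).
Applying x_1(0)=1, x_2(0)=-3 gives K_1=10, K_2=3.

x_1(t) = 10e^(5t) - 9e^(-2t), x_2(t) = -3e^(-2t)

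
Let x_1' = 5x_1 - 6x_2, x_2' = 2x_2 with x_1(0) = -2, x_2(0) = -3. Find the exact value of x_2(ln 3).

-27

A = [[5,-6],[0,2]]; eigenvalues λ = 5, 2.
Eigenvectors: (-1,0) for λ=5, (-2,-1) for λ=2.
From the initial condition, c_1 = -4, c_2 = 3.
x_2(ln 3) = (-4)(3^5)(0) + (3)(3^2)(-1) = -27.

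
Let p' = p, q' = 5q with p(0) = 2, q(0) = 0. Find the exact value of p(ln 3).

6

A = [[1,0],[0,5]]; eigenvalues λ = 5, 1.
Eigenvectors: (0,1) for λ=5, (-1,0) for λ=1.
From the initial condition, c_1 = 0, c_2 = -2.
p(ln 3) = (0)(3^5)(0) + (-2)(3^1)(-1) = 6.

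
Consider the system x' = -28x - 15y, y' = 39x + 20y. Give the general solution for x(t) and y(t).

x(t) = -2c_1e^(-4t)sin(3t) - c_1e^(-4t)cos(3t) - c_2e^(-4t)sin(3t) + 2c_2e^(-4t)cos(3t), y(t) = 3c_1e^(-4t)sin(3t) + 2c_1e^(-4t)cos(3t) + 2c_2e^(-4t)sin(3t) - 3c_2e^(-4t)cos(3t)

Coefficient matrix A = [[-28, -15], [39, 20]].
Characteristic polynomial det(A - λI) = λ^2 + 8λ + 25 = 0.
Eigenvalues λ = -4 ± 3i (complex conjugate pair).
For λ=-4+3i: an eigenvector is (-1,2) - i(-2,3) = (-1 + 2i, 2 - 3i).
A real fundamental pair from Re and Im of e^((-4+3i)t)v: X_1 = e^(-4t)(cos(3t)·(-1,2) + sin(3t)·(-2,3)), X_2 = e^(-4t)(sin(3t)·(-1,2) - cos(3t)·(-2,3)).
General solution: c_1X_1 + c_2X_2.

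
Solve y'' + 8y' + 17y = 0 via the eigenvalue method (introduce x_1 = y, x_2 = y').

y(t) = K_1e^(-4t)cos(t) + K_2e^(-4t)sin(t)

Let x_1 = y, x_2 = y'. Then x_1' = x_2 and x_2' = -17x_1 - 8x_2.
A = [[0,1],[-17,-8]]; det(A-λI) = λ^2 + 8λ + 17.
Eigenvalues λ = -4 ± i.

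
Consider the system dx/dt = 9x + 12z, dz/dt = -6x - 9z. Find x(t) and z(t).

Coefficient matrix A = [[9, 12], [-6, -9]].
Characteristic polynomial det(A - λI) = λ^2 - 9 = 0.
Eigenvalues λ = -3, 3.
For λ=-3: (A-λI) row 1 is [12, 12], so an eigenvector is (1, -1).
For λ=3: (A-λI) row 1 is [6, 12], so an eigenvector is (2, -1).
General solution: C_1e^(-3t)(1,-1) + C_2e^(3t)(2,-1).

x(t) = C_1e^(-3t) + 2C_2e^(3t), z(t) = -C_1e^(-3t) - C_2e^(3t)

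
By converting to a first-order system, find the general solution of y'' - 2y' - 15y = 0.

Let x_1 = y, x_2 = y'. Then x_1' = x_2 and x_2' = 15x_1 + 2x_2.
A = [[0,1],[15,2]]; det(A-λI) = λ^2 - 2λ - 15.
Eigenvalues λ = 5, -3 with eigenvectors (1,5), (1,-3).

y(t) = C_1e^(5t) + C_2e^(-3t)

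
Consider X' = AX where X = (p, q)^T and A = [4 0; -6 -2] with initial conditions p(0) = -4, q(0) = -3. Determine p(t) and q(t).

Coefficient matrix A = [[4, 0], [-6, -2]].
Characteristic polynomial det(A - λI) = λ^2 - 2λ - 8 = 0.
Eigenvalues λ = -2, 4.
For λ=-2: (A-λI) row 1 is [6, 0], so an eigenvector is (0, -1).
For λ=4: (A-λI) row 2 is [-6, -6], so an eigenvector is (1, -1).
General solution: c_1e^(-2t)(0,-1) + c_2e^(4t)(1,-1).
Applying p(0)=-4, q(0)=-3 gives c_1=7, c_2=-4.

p(t) = -4e^(4t), q(t) = 4e^(4t) - 7e^(-2t)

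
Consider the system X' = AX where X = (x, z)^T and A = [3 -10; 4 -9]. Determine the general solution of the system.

x(t) = c_1e^(-3t)sin(2t) + 2c_1e^(-3t)cos(2t) + 2c_2e^(-3t)sin(2t) - c_2e^(-3t)cos(2t), z(t) = c_1e^(-3t)sin(2t) + c_1e^(-3t)cos(2t) + c_2e^(-3t)sin(2t) - c_2e^(-3t)cos(2t)

Coefficient matrix A = [[3, -10], [4, -9]].
Characteristic polynomial det(A - λI) = λ^2 + 6λ + 13 = 0.
Eigenvalues λ = -3 ± 2i (complex conjugate pair).
For λ=-3+2i: an eigenvector is (2,1) - i(1,1) = (2 - i, 1 - i).
A real fundamental pair from Re and Im of e^((-3+2i)t)v: X_1 = e^(-3t)(cos(2t)·(2,1) + sin(2t)·(1,1)), X_2 = e^(-3t)(sin(2t)·(2,1) - cos(2t)·(1,1)).
General solution: c_1X_1 + c_2X_2.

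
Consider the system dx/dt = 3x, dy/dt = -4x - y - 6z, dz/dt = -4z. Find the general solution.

x(t) = -c_2e^(3t), y(t) = 2c_1e^(-4t) + c_2e^(3t) + c_3e^(-t), z(t) = c_1e^(-4t)

Coefficient matrix A = [[3, 0, 0], [-4, -1, -6], [0, 0, -4]].
det(A - λI) = 0 gives eigenvalues λ = -4, 3, -1.
For λ=-4: eigenvector (0,2,1).
For λ=3: eigenvector (-1,1,0).
For λ=-1: eigenvector (0,1,0).
General solution: c_1e^(-4t)(0,2,1) + c_2e^(3t)(-1,1,0) + c_3e^(-t)(0,1,0).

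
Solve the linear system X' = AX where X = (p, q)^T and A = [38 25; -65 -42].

p(t) = -2C_1e^(-2t)sin(5t) + C_1e^(-2t)cos(5t) + C_2e^(-2t)sin(5t) + 2C_2e^(-2t)cos(5t), q(t) = 3C_1e^(-2t)sin(5t) - 2C_1e^(-2t)cos(5t) - 2C_2e^(-2t)sin(5t) - 3C_2e^(-2t)cos(5t)

Coefficient matrix A = [[38, 25], [-65, -42]].
Characteristic polynomial det(A - λI) = λ^2 + 4λ + 29 = 0.
Eigenvalues λ = -2 ± 5i (complex conjugate pair).
For λ=-2+5i: an eigenvector is (1,-2) - i(-2,3) = (1 + 2i, -2 - 3i).
A real fundamental pair from Re and Im of e^((-2+5i)t)v: X_1 = e^(-2t)(cos(5t)·(1,-2) + sin(5t)·(-2,3)), X_2 = e^(-2t)(sin(5t)·(1,-2) - cos(5t)·(-2,3)).
General solution: C_1X_1 + C_2X_2.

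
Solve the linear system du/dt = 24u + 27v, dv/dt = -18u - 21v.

Coefficient matrix A = [[24, 27], [-18, -21]].
Characteristic polynomial det(A - λI) = λ^2 - 3λ - 18 = 0.
Eigenvalues λ = -3, 6.
For λ=-3: (A-λI) row 1 is [27, 27], so an eigenvector is (-1, 1).
For λ=6: (A-λI) row 1 is [18, 27], so an eigenvector is (-3, 2).
General solution: K_1e^(-3t)(-1,1) + K_2e^(6t)(-3,2).

u(t) = -K_1e^(-3t) - 3K_2e^(6t), v(t) = K_1e^(-3t) + 2K_2e^(6t)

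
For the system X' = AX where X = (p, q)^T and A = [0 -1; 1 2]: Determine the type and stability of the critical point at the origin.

A = [[0,-1],[1,2]]; det(A-λI) = λ^2 - 2λ + 1.
repeated λ = 1 with a single eigenvector.

unstable improper node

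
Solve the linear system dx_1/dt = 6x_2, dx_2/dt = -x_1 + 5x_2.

x_1(t) = -3c_1e^(2t) - 2c_2e^(3t), x_2(t) = -c_1e^(2t) - c_2e^(3t)

Coefficient matrix A = [[0, 6], [-1, 5]].
Characteristic polynomial det(A - λI) = λ^2 - 5λ + 6 = 0.
Eigenvalues λ = 2, 3.
For λ=2: (A-λI) row 1 is [-2, 6], so an eigenvector is (-3, -1).
For λ=3: (A-λI) row 1 is [-3, 6], so an eigenvector is (-2, -1).
General solution: c_1e^(2t)(-3,-1) + c_2e^(3t)(-2,-1).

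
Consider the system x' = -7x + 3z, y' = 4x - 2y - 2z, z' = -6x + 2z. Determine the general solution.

Coefficient matrix A = [[-7, 0, 3], [4, -2, -2], [-6, 0, 2]].
det(A - λI) = 0 gives eigenvalues λ = -4, -2, -1.
For λ=-4: eigenvector (-1,1,-1).
For λ=-2: eigenvector (0,1,0).
For λ=-1: eigenvector (1,0,2).
General solution: C_1e^(-4t)(-1,1,-1) + C_2e^(-2t)(0,1,0) + C_3e^(-t)(1,0,2).

x(t) = -C_1e^(-4t) + C_3e^(-t), y(t) = C_1e^(-4t) + C_2e^(-2t), z(t) = -C_1e^(-4t) + 2C_3e^(-t)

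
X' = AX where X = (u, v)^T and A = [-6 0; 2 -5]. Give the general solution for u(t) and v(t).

Coefficient matrix A = [[-6, 0], [2, -5]].
Characteristic polynomial det(A - λI) = λ^2 + 11λ + 30 = 0.
Eigenvalues λ = -6, -5.
For λ=-6: (A-λI) row 2 is [2, 1], so an eigenvector is (-1, 2).
For λ=-5: (A-λI) row 1 is [-1, 0], so an eigenvector is (0, 1).
General solution: K_1e^(-6t)(-1,2) + K_2e^(-5t)(0,1).

u(t) = -K_1e^(-6t), v(t) = 2K_1e^(-6t) + K_2e^(-5t)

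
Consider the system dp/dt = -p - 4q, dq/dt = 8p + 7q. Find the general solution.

p(t) = C_1e^(3t)sin(4t) - C_2e^(3t)cos(4t), q(t) = -C_1e^(3t)sin(4t) - C_1e^(3t)cos(4t) - C_2e^(3t)sin(4t) + C_2e^(3t)cos(4t)

Coefficient matrix A = [[-1, -4], [8, 7]].
Characteristic polynomial det(A - λI) = λ^2 - 6λ + 25 = 0.
Eigenvalues λ = 3 ± 4i (complex conjugate pair).
For λ=3+4i: an eigenvector is (0,-1) - i(1,-1) = (0 - i, -1 + i).
A real fundamental pair from Re and Im of e^((3+4i)t)v: X_1 = e^(3t)(cos(4t)·(0,-1) + sin(4t)·(1,-1)), X_2 = e^(3t)(sin(4t)·(0,-1) - cos(4t)·(1,-1)).
General solution: C_1X_1 + C_2X_2.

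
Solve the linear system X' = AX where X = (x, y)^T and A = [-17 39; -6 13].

x(t) = -3C_1e^(-2t)sin(3t) - 2C_1e^(-2t)cos(3t) - 2C_2e^(-2t)sin(3t) + 3C_2e^(-2t)cos(3t), y(t) = -C_1e^(-2t)sin(3t) - C_1e^(-2t)cos(3t) - C_2e^(-2t)sin(3t) + C_2e^(-2t)cos(3t)

Coefficient matrix A = [[-17, 39], [-6, 13]].
Characteristic polynomial det(A - λI) = λ^2 + 4λ + 13 = 0.
Eigenvalues λ = -2 ± 3i (complex conjugate pair).
For λ=-2+3i: an eigenvector is (-2,-1) - i(-3,-1) = (-2 + 3i, -1 + i).
A real fundamental pair from Re and Im of e^((-2+3i)t)v: X_1 = e^(-2t)(cos(3t)·(-2,-1) + sin(3t)·(-3,-1)), X_2 = e^(-2t)(sin(3t)·(-2,-1) - cos(3t)·(-3,-1)).
General solution: C_1X_1 + C_2X_2.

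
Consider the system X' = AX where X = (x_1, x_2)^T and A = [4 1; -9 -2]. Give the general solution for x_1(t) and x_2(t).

Coefficient matrix A = [[4, 1], [-9, -2]].
Characteristic polynomial det(A - λI) = λ^2 - 2λ + 1 = 0.
Single eigenvalue λ = 1 with algebraic multiplicity 2.
Eigenvector v = (1,-3); generalized eigenvector w with (A-λI)w=v is (0,1).
General solution: e^(t)[K_1·v + K_2·(t·v + w)].

x_1(t) = K_1e^(t) + K_2te^(t), x_2(t) = -3K_1e^(t) - 3K_2te^(t) + K_2e^(t)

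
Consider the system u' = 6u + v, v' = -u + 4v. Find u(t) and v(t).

u(t) = C_1e^(5t) + C_2te^(5t), v(t) = -C_1e^(5t) - C_2te^(5t) + C_2e^(5t)

Coefficient matrix A = [[6, 1], [-1, 4]].
Characteristic polynomial det(A - λI) = λ^2 - 10λ + 25 = 0.
Single eigenvalue λ = 5 with algebraic multiplicity 2.
Eigenvector v = (1,-1); generalized eigenvector w with (A-λI)w=v is (0,1).
General solution: e^(5t)[C_1·v + C_2·(t·v + w)].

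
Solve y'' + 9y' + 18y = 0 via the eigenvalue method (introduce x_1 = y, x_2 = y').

Let x_1 = y, x_2 = y'. Then x_1' = x_2 and x_2' = -18x_1 - 9x_2.
A = [[0,1],[-18,-9]]; det(A-λI) = λ^2 + 9λ + 18.
Eigenvalues λ = -3, -6 with eigenvectors (1,-3), (1,-6).

y(t) = c_1e^(-3t) + c_2e^(-6t)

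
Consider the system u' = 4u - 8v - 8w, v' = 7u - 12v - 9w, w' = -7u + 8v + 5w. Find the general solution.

u(t) = K_1e^(4t) + K_2e^(-4t), v(t) = K_1e^(4t) + 2K_2e^(-4t) - K_3e^(-3t), w(t) = -K_1e^(4t) - K_2e^(-4t) + K_3e^(-3t)

Coefficient matrix A = [[4, -8, -8], [7, -12, -9], [-7, 8, 5]].
det(A - λI) = 0 gives eigenvalues λ = 4, -4, -3.
For λ=4: eigenvector (1,1,-1).
For λ=-4: eigenvector (1,2,-1).
For λ=-3: eigenvector (0,-1,1).
General solution: K_1e^(4t)(1,1,-1) + K_2e^(-4t)(1,2,-1) + K_3e^(-3t)(0,-1,1).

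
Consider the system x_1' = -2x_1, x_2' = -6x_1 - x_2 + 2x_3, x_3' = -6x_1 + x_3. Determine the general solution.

x_1(t) = K_1e^(-2t), x_2(t) = 2K_1e^(-2t) + K_2e^(-t) + K_3e^(t), x_3(t) = 2K_1e^(-2t) + K_3e^(t)

Coefficient matrix A = [[-2, 0, 0], [-6, -1, 2], [-6, 0, 1]].
det(A - λI) = 0 gives eigenvalues λ = -2, -1, 1.
For λ=-2: eigenvector (1,2,2).
For λ=-1: eigenvector (0,1,0).
For λ=1: eigenvector (0,1,1).
General solution: K_1e^(-2t)(1,2,2) + K_2e^(-t)(0,1,0) + K_3e^(t)(0,1,1).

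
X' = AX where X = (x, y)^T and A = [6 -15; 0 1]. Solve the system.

x(t) = -C_1e^(6t) + 3C_2e^(t), y(t) = C_2e^(t)

Coefficient matrix A = [[6, -15], [0, 1]].
Characteristic polynomial det(A - λI) = λ^2 - 7λ + 6 = 0.
Eigenvalues λ = 6, 1.
For λ=6: (A-λI) row 1 is [0, -15], so an eigenvector is (-1, 0).
For λ=1: (A-λI) row 1 is [5, -15], so an eigenvector is (3, 1).
General solution: C_1e^(6t)(-1,0) + C_2e^(t)(3,1).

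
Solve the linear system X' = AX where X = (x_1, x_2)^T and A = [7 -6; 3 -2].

Coefficient matrix A = [[7, -6], [3, -2]].
Characteristic polynomial det(A - λI) = λ^2 - 5λ + 4 = 0.
Eigenvalues λ = 1, 4.
For λ=1: (A-λI) row 1 is [6, -6], so an eigenvector is (-1, -1).
For λ=4: (A-λI) row 1 is [3, -6], so an eigenvector is (2, 1).
General solution: c_1e^(t)(-1,-1) + c_2e^(4t)(2,1).

x_1(t) = -c_1e^(t) + 2c_2e^(4t), x_2(t) = -c_1e^(t) + c_2e^(4t)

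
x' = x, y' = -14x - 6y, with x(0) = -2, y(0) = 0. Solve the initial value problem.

Coefficient matrix A = [[1, 0], [-14, -6]].
Characteristic polynomial det(A - λI) = λ^2 + 5λ - 6 = 0.
Eigenvalues λ = 1, -6.
For λ=1: (A-λI) row 2 is [-14, -7], so an eigenvector is (-1, 2).
For λ=-6: (A-λI) row 1 is [7, 0], so an eigenvector is (0, -1).
General solution: c_1e^(t)(-1,2) + c_2e^(-6t)(0,-1).
Applying x(0)=-2, y(0)=0 gives c_1=2, c_2=4.

x(t) = -2e^(t), y(t) = 4e^(t) - 4e^(-6t)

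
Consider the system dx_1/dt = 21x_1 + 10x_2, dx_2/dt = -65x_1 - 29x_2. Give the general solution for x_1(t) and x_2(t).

x_1(t) = -c_1e^(-4t)sin(5t) - c_1e^(-4t)cos(5t) - c_2e^(-4t)sin(5t) + c_2e^(-4t)cos(5t), x_2(t) = 3c_1e^(-4t)sin(5t) + 2c_1e^(-4t)cos(5t) + 2c_2e^(-4t)sin(5t) - 3c_2e^(-4t)cos(5t)

Coefficient matrix A = [[21, 10], [-65, -29]].
Characteristic polynomial det(A - λI) = λ^2 + 8λ + 41 = 0.
Eigenvalues λ = -4 ± 5i (complex conjugate pair).
For λ=-4+5i: an eigenvector is (-1,2) - i(-1,3) = (-1 + i, 2 - 3i).
A real fundamental pair from Re and Im of e^((-4+5i)t)v: X_1 = e^(-4t)(cos(5t)·(-1,2) + sin(5t)·(-1,3)), X_2 = e^(-4t)(sin(5t)·(-1,2) - cos(5t)·(-1,3)).
General solution: c_1X_1 + c_2X_2.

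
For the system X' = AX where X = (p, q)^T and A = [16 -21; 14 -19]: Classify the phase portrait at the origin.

A = [[16,-21],[14,-19]]; det(A-λI) = λ^2 + 3λ - 10.
λ = 2, -5: opposite signs.

saddle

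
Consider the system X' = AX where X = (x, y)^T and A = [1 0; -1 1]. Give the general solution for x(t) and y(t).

Coefficient matrix A = [[1, 0], [-1, 1]].
Characteristic polynomial det(A - λI) = λ^2 - 2λ + 1 = 0.
Single eigenvalue λ = 1 with algebraic multiplicity 2.
Eigenvector v = (0,-1); generalized eigenvector w with (A-λI)w=v is (1,2).
General solution: e^(t)[C_1·v + C_2·(t·v + w)].

x(t) = C_2e^(t), y(t) = -C_1e^(t) - C_2te^(t) + 2C_2e^(t)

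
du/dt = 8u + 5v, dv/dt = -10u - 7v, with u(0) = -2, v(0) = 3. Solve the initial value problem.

u(t) = -e^(3t) - e^(-2t), v(t) = e^(3t) + 2e^(-2t)

Coefficient matrix A = [[8, 5], [-10, -7]].
Characteristic polynomial det(A - λI) = λ^2 - λ - 6 = 0.
Eigenvalues λ = -2, 3.
For λ=-2: (A-λI) row 1 is [10, 5], so an eigenvector is (-1, 2).
For λ=3: (A-λI) row 1 is [5, 5], so an eigenvector is (1, -1).
General solution: C_1e^(-2t)(-1,2) + C_2e^(3t)(1,-1).
Applying u(0)=-2, v(0)=3 gives C_1=1, C_2=-1.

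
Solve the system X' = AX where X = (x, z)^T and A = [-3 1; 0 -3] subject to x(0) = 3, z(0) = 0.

Coefficient matrix A = [[-3, 1], [0, -3]].
Characteristic polynomial det(A - λI) = λ^2 + 6λ + 9 = 0.
Single eigenvalue λ = -3 with algebraic multiplicity 2.
Eigenvector v = (1,0); generalized eigenvector w with (A-λI)w=v is (-2,1).
General solution: e^(-3t)[C_1·v + C_2·(t·v + w)].
Applying x(0)=3, z(0)=0 gives C_1=3, C_2=0.

x(t) = 3e^(-3t), z(t) = 0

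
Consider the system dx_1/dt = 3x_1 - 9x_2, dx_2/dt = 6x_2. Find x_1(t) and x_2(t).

x_1(t) = -3C_1e^(6t) + C_2e^(3t), x_2(t) = C_1e^(6t)

Coefficient matrix A = [[3, -9], [0, 6]].
Characteristic polynomial det(A - λI) = λ^2 - 9λ + 18 = 0.
Eigenvalues λ = 6, 3.
For λ=6: (A-λI) row 1 is [-3, -9], so an eigenvector is (-3, 1).
For λ=3: (A-λI) row 1 is [0, -9], so an eigenvector is (1, 0).
General solution: C_1e^(6t)(-3,1) + C_2e^(3t)(1,0).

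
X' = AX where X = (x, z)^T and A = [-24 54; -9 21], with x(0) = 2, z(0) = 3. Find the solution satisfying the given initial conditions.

x(t) = 14e^(3t) - 12e^(-6t), z(t) = 7e^(3t) - 4e^(-6t)

Coefficient matrix A = [[-24, 54], [-9, 21]].
Characteristic polynomial det(A - λI) = λ^2 + 3λ - 18 = 0.
Eigenvalues λ = 3, -6.
For λ=3: (A-λI) row 1 is [-27, 54], so an eigenvector is (2, 1).
For λ=-6: (A-λI) row 1 is [-18, 54], so an eigenvector is (-3, -1).
General solution: C_1e^(3t)(2,1) + C_2e^(-6t)(-3,-1).
Applying x(0)=2, z(0)=3 gives C_1=7, C_2=4.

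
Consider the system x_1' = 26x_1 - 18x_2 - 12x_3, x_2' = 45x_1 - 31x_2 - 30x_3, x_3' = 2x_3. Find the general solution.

Coefficient matrix A = [[26, -18, -12], [45, -31, -30], [0, 0, 2]].
det(A - λI) = 0 gives eigenvalues λ = -4, -1, 2.
For λ=-4: eigenvector (3,5,0).
For λ=-1: eigenvector (-2,-3,0).
For λ=2: eigenvector (8,10,1).
General solution: c_1e^(-4t)(3,5,0) + c_2e^(-t)(-2,-3,0) + c_3e^(2t)(8,10,1).

x_1(t) = 3c_1e^(-4t) - 2c_2e^(-t) + 8c_3e^(2t), x_2(t) = 5c_1e^(-4t) - 3c_2e^(-t) + 10c_3e^(2t), x_3(t) = c_3e^(2t)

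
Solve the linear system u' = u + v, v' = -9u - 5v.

Coefficient matrix A = [[1, 1], [-9, -5]].
Characteristic polynomial det(A - λI) = λ^2 + 4λ + 4 = 0.
Single eigenvalue λ = -2 with algebraic multiplicity 2.
Eigenvector v = (1,-3); generalized eigenvector w with (A-λI)w=v is (0,1).
General solution: e^(-2t)[c_1·v + c_2·(t·v + w)].

u(t) = c_1e^(-2t) + c_2te^(-2t), v(t) = -3c_1e^(-2t) - 3c_2te^(-2t) + c_2e^(-2t)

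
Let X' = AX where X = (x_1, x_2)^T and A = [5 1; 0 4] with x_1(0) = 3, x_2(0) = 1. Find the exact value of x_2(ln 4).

256

A = [[5,1],[0,4]]; eigenvalues λ = 4, 5.
Eigenvectors: (1,-1) for λ=4, (1,0) for λ=5.
From the initial condition, c_1 = -1, c_2 = 4.
x_2(ln 4) = (-1)(4^4)(-1) + (4)(4^5)(0) = 256.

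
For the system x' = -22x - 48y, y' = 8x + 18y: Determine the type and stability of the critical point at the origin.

saddle

A = [[-22,-48],[8,18]]; det(A-λI) = λ^2 + 4λ - 12.
λ = 2, -6: opposite signs.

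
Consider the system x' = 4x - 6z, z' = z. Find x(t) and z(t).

x(t) = -2c_1e^(t) - c_2e^(4t), z(t) = -c_1e^(t)

Coefficient matrix A = [[4, -6], [0, 1]].
Characteristic polynomial det(A - λI) = λ^2 - 5λ + 4 = 0.
Eigenvalues λ = 1, 4.
For λ=1: (A-λI) row 1 is [3, -6], so an eigenvector is (-2, -1).
For λ=4: (A-λI) row 1 is [0, -6], so an eigenvector is (-1, 0).
General solution: c_1e^(t)(-2,-1) + c_2e^(4t)(-1,0).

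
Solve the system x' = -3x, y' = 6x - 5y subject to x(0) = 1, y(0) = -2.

Coefficient matrix A = [[-3, 0], [6, -5]].
Characteristic polynomial det(A - λI) = λ^2 + 8λ + 15 = 0.
Eigenvalues λ = -5, -3.
For λ=-5: (A-λI) row 1 is [2, 0], so an eigenvector is (0, 1).
For λ=-3: (A-λI) row 2 is [6, -2], so an eigenvector is (-1, -3).
General solution: K_1e^(-5t)(0,1) + K_2e^(-3t)(-1,-3).
Applying x(0)=1, y(0)=-2 gives K_1=-5, K_2=-1.

x(t) = e^(-3t), y(t) = 3e^(-3t) - 5e^(-5t)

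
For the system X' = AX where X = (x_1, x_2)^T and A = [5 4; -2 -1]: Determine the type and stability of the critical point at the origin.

A = [[5,4],[-2,-1]]; det(A-λI) = λ^2 - 4λ + 3.
λ = 3, 1: both positive.

unstable node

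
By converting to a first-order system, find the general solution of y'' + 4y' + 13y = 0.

Let x_1 = y, x_2 = y'. Then x_1' = x_2 and x_2' = -13x_1 - 4x_2.
A = [[0,1],[-13,-4]]; det(A-λI) = λ^2 + 4λ + 13.
Eigenvalues λ = -2 ± 3i.

y(t) = K_1e^(-2t)cos(3t) + K_2e^(-2t)sin(3t)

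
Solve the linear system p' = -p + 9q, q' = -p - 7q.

p(t) = 3C_1e^(-4t) + 3C_2te^(-4t) - 2C_2e^(-4t), q(t) = -C_1e^(-4t) - C_2te^(-4t) + C_2e^(-4t)

Coefficient matrix A = [[-1, 9], [-1, -7]].
Characteristic polynomial det(A - λI) = λ^2 + 8λ + 16 = 0.
Single eigenvalue λ = -4 with algebraic multiplicity 2.
Eigenvector v = (3,-1); generalized eigenvector w with (A-λI)w=v is (-2,1).
General solution: e^(-4t)[C_1·v + C_2·(t·v + w)].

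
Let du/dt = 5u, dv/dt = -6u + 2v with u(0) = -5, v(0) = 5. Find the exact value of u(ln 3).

A = [[5,0],[-6,2]]; eigenvalues λ = 2, 5.
Eigenvectors: (0,-1) for λ=2, (1,-2) for λ=5.
From the initial condition, c_1 = 5, c_2 = -5.
u(ln 3) = (5)(3^2)(0) + (-5)(3^5)(1) = -1215.

-1215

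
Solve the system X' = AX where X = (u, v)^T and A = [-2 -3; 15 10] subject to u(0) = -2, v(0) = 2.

u(t) = 2e^(4t)sin(3t) - 2e^(4t)cos(3t), v(t) = -6e^(4t)sin(3t) + 2e^(4t)cos(3t)

Coefficient matrix A = [[-2, -3], [15, 10]].
Characteristic polynomial det(A - λI) = λ^2 - 8λ + 25 = 0.
Eigenvalues λ = 4 ± 3i (complex conjugate pair).
For λ=4+3i: an eigenvector is (0,-1) - i(1,-2) = (0 - i, -1 + 2i).
A real fundamental pair from Re and Im of e^((4+3i)t)v: X_1 = e^(4t)(cos(3t)·(0,-1) + sin(3t)·(1,-2)), X_2 = e^(4t)(sin(3t)·(0,-1) - cos(3t)·(1,-2)).
General solution: c_1X_1 + c_2X_2.
Applying u(0)=-2, v(0)=2 gives c_1=2, c_2=2.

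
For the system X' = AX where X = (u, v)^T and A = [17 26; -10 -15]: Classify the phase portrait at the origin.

A = [[17,26],[-10,-15]]; det(A-λI) = λ^2 - 2λ + 5.
λ = 1 ± 2i: positive real part.

unstable spiral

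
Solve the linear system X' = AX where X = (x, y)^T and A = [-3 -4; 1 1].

x(t) = -2c_1e^(-t) - 2c_2te^(-t) - 3c_2e^(-t), y(t) = c_1e^(-t) + c_2te^(-t) + 2c_2e^(-t)

Coefficient matrix A = [[-3, -4], [1, 1]].
Characteristic polynomial det(A - λI) = λ^2 + 2λ + 1 = 0.
Single eigenvalue λ = -1 with algebraic multiplicity 2.
Eigenvector v = (-2,1); generalized eigenvector w with (A-λI)w=v is (-3,2).
General solution: e^(-t)[c_1·v + c_2·(t·v + w)].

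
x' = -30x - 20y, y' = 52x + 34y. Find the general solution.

x(t) = -c_1e^(2t)sin(4t) + 2c_1e^(2t)cos(4t) + 2c_2e^(2t)sin(4t) + c_2e^(2t)cos(4t), y(t) = 2c_1e^(2t)sin(4t) - 3c_1e^(2t)cos(4t) - 3c_2e^(2t)sin(4t) - 2c_2e^(2t)cos(4t)

Coefficient matrix A = [[-30, -20], [52, 34]].
Characteristic polynomial det(A - λI) = λ^2 - 4λ + 20 = 0.
Eigenvalues λ = 2 ± 4i (complex conjugate pair).
For λ=2+4i: an eigenvector is (2,-3) - i(-1,2) = (2 + i, -3 - 2i).
A real fundamental pair from Re and Im of e^((2+4i)t)v: X_1 = e^(2t)(cos(4t)·(2,-3) + sin(4t)·(-1,2)), X_2 = e^(2t)(sin(4t)·(2,-3) - cos(4t)·(-1,2)).
General solution: c_1X_1 + c_2X_2.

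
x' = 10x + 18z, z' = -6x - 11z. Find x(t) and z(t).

x(t) = 2c_1e^(t) + 3c_2e^(-2t), z(t) = -c_1e^(t) - 2c_2e^(-2t)

Coefficient matrix A = [[10, 18], [-6, -11]].
Characteristic polynomial det(A - λI) = λ^2 + λ - 2 = 0.
Eigenvalues λ = 1, -2.
For λ=1: (A-λI) row 1 is [9, 18], so an eigenvector is (2, -1).
For λ=-2: (A-λI) row 1 is [12, 18], so an eigenvector is (3, -2).
General solution: c_1e^(t)(2,-1) + c_2e^(-2t)(3,-2).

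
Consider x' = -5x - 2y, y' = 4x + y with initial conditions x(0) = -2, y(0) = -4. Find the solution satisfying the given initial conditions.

Coefficient matrix A = [[-5, -2], [4, 1]].
Characteristic polynomial det(A - λI) = λ^2 + 4λ + 3 = 0.
Eigenvalues λ = -1, -3.
For λ=-1: (A-λI) row 1 is [-4, -2], so an eigenvector is (1, -2).
For λ=-3: (A-λI) row 1 is [-2, -2], so an eigenvector is (1, -1).
General solution: K_1e^(-t)(1,-2) + K_2e^(-3t)(1,-1).
Applying x(0)=-2, y(0)=-4 gives K_1=6, K_2=-8.

x(t) = 6e^(-t) - 8e^(-3t), y(t) = -12e^(-t) + 8e^(-3t)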